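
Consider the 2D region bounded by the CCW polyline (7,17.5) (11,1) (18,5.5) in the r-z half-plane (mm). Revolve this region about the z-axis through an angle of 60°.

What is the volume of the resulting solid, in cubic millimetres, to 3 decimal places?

Volume = 838.805 mm³

Profile (r,z), 3 vertices: (7,17.5) (11,1) (18,5.5)
edge 0: (7,17.5)→(11,1)  cross = 7·1 − 11·17.5 = -185.5000; (r_i+r_j)·cross = 18·-185.5000 = -3339.0000
edge 1: (11,1)→(18,5.5)  cross = 11·5.5 − 18·1 = 42.5000; (r_i+r_j)·cross = 29·42.5000 = 1232.5000
edge 2: (18,5.5)→(7,17.5)  cross = 18·17.5 − 7·5.5 = 276.5000; (r_i+r_j)·cross = 25·276.5000 = 6912.5000
Σcross = 133.5000 → A = |Σcross|/2 = 66.7500 mm²
Σ(r_i+r_j)·cross = 4806.0000 → first moment M = |Σ|/6 = 801.0000
R_c = M/A = 801.0000/66.7500 = 12.0000 mm
θ = 60° = 1.047198 rad
V = θ·R_c·A = 1.047198·12.0000·66.7500 = 838.805 mm³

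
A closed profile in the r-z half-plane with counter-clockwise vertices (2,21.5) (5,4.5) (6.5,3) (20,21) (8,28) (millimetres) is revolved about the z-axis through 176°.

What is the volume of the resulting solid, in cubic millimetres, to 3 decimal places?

Profile (r,z), 5 vertices: (2,21.5) (5,4.5) (6.5,3) (20,21) (8,28)
edge 0: (2,21.5)→(5,4.5)  cross = 2·4.5 − 5·21.5 = -98.5000; (r_i+r_j)·cross = 7·-98.5000 = -689.5000
edge 1: (5,4.5)→(6.5,3)  cross = 5·3 − 6.5·4.5 = -14.2500; (r_i+r_j)·cross = 11.5·-14.2500 = -163.8750
edge 2: (6.5,3)→(20,21)  cross = 6.5·21 − 20·3 = 76.5000; (r_i+r_j)·cross = 26.5·76.5000 = 2027.2500
edge 3: (20,21)→(8,28)  cross = 20·28 − 8·21 = 392.0000; (r_i+r_j)·cross = 28·392.0000 = 10976.0000
edge 4: (8,28)→(2,21.5)  cross = 8·21.5 − 2·28 = 116.0000; (r_i+r_j)·cross = 10·116.0000 = 1160.0000
Σcross = 471.7500 → A = |Σcross|/2 = 235.8750 mm²
Σ(r_i+r_j)·cross = 13309.8750 → first moment M = |Σ|/6 = 2218.3125
R_c = M/A = 2218.3125/235.8750 = 9.4046 mm
θ = 176° = 3.071779 rad
V = θ·R_c·A = 3.071779·9.4046·235.8750 = 6814.167 mm³

Volume = 6814.167 mm³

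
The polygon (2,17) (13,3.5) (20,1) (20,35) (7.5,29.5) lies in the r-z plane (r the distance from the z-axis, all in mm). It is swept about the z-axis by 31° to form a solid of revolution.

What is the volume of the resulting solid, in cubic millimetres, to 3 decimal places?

Volume = 2864.510 mm³

Profile (r,z), 5 vertices: (2,17) (13,3.5) (20,1) (20,35) (7.5,29.5)
edge 0: (2,17)→(13,3.5)  cross = 2·3.5 − 13·17 = -214.0000; (r_i+r_j)·cross = 15·-214.0000 = -3210.0000
edge 1: (13,3.5)→(20,1)  cross = 13·1 − 20·3.5 = -57.0000; (r_i+r_j)·cross = 33·-57.0000 = -1881.0000
edge 2: (20,1)→(20,35)  cross = 20·35 − 20·1 = 680.0000; (r_i+r_j)·cross = 40·680.0000 = 27200.0000
edge 3: (20,35)→(7.5,29.5)  cross = 20·29.5 − 7.5·35 = 327.5000; (r_i+r_j)·cross = 27.5·327.5000 = 9006.2500
edge 4: (7.5,29.5)→(2,17)  cross = 7.5·17 − 2·29.5 = 68.5000; (r_i+r_j)·cross = 9.5·68.5000 = 650.7500
Σcross = 805.0000 → A = |Σcross|/2 = 402.5000 mm²
Σ(r_i+r_j)·cross = 31766.0000 → first moment M = |Σ|/6 = 5294.3333
R_c = M/A = 5294.3333/402.5000 = 13.1536 mm
θ = 31° = 0.541052 rad
V = θ·R_c·A = 0.541052·13.1536·402.5000 = 2864.510 mm³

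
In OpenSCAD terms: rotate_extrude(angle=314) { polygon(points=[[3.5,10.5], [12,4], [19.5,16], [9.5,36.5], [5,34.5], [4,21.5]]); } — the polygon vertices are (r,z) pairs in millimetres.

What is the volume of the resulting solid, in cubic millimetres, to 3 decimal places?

Volume = 17966.361 mm³

Profile (r,z), 6 vertices: (3.5,10.5) (12,4) (19.5,16) (9.5,36.5) (5,34.5) (4,21.5)
edge 0: (3.5,10.5)→(12,4)  cross = 3.5·4 − 12·10.5 = -112.0000; (r_i+r_j)·cross = 15.5·-112.0000 = -1736.0000
edge 1: (12,4)→(19.5,16)  cross = 12·16 − 19.5·4 = 114.0000; (r_i+r_j)·cross = 31.5·114.0000 = 3591.0000
edge 2: (19.5,16)→(9.5,36.5)  cross = 19.5·36.5 − 9.5·16 = 559.7500; (r_i+r_j)·cross = 29·559.7500 = 16232.7500
edge 3: (9.5,36.5)→(5,34.5)  cross = 9.5·34.5 − 5·36.5 = 145.2500; (r_i+r_j)·cross = 14.5·145.2500 = 2106.1250
edge 4: (5,34.5)→(4,21.5)  cross = 5·21.5 − 4·34.5 = -30.5000; (r_i+r_j)·cross = 9·-30.5000 = -274.5000
edge 5: (4,21.5)→(3.5,10.5)  cross = 4·10.5 − 3.5·21.5 = -33.2500; (r_i+r_j)·cross = 7.5·-33.2500 = -249.3750
Σcross = 643.2500 → A = |Σcross|/2 = 321.6250 mm²
Σ(r_i+r_j)·cross = 19670.0000 → first moment M = |Σ|/6 = 3278.3333
R_c = M/A = 3278.3333/321.6250 = 10.1930 mm
θ = 314° = 5.480334 rad
V = θ·R_c·A = 5.480334·10.1930·321.6250 = 17966.361 mm³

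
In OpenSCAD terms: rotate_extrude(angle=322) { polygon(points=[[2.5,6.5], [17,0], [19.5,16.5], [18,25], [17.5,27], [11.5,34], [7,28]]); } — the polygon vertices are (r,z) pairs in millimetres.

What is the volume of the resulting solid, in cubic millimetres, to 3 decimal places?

Volume = 24840.927 mm³

Profile (r,z), 7 vertices: (2.5,6.5) (17,0) (19.5,16.5) (18,25) (17.5,27) (11.5,34) (7,28)
edge 0: (2.5,6.5)→(17,0)  cross = 2.5·0 − 17·6.5 = -110.5000; (r_i+r_j)·cross = 19.5·-110.5000 = -2154.7500
edge 1: (17,0)→(19.5,16.5)  cross = 17·16.5 − 19.5·0 = 280.5000; (r_i+r_j)·cross = 36.5·280.5000 = 10238.2500
edge 2: (19.5,16.5)→(18,25)  cross = 19.5·25 − 18·16.5 = 190.5000; (r_i+r_j)·cross = 37.5·190.5000 = 7143.7500
edge 3: (18,25)→(17.5,27)  cross = 18·27 − 17.5·25 = 48.5000; (r_i+r_j)·cross = 35.5·48.5000 = 1721.7500
edge 4: (17.5,27)→(11.5,34)  cross = 17.5·34 − 11.5·27 = 284.5000; (r_i+r_j)·cross = 29·284.5000 = 8250.5000
edge 5: (11.5,34)→(7,28)  cross = 11.5·28 − 7·34 = 84.0000; (r_i+r_j)·cross = 18.5·84.0000 = 1554.0000
edge 6: (7,28)→(2.5,6.5)  cross = 7·6.5 − 2.5·28 = -24.5000; (r_i+r_j)·cross = 9.5·-24.5000 = -232.7500
Σcross = 753.0000 → A = |Σcross|/2 = 376.5000 mm²
Σ(r_i+r_j)·cross = 26520.7500 → first moment M = |Σ|/6 = 4420.1250
R_c = M/A = 4420.1250/376.5000 = 11.7400 mm
θ = 322° = 5.619960 rad
V = θ·R_c·A = 5.619960·11.7400·376.5000 = 24840.927 mm³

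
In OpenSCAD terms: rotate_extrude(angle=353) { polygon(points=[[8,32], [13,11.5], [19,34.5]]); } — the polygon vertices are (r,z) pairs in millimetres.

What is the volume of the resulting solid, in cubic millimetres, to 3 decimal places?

Profile (r,z), 3 vertices: (8,32) (13,11.5) (19,34.5)
edge 0: (8,32)→(13,11.5)  cross = 8·11.5 − 13·32 = -324.0000; (r_i+r_j)·cross = 21·-324.0000 = -6804.0000
edge 1: (13,11.5)→(19,34.5)  cross = 13·34.5 − 19·11.5 = 230.0000; (r_i+r_j)·cross = 32·230.0000 = 7360.0000
edge 2: (19,34.5)→(8,32)  cross = 19·32 − 8·34.5 = 332.0000; (r_i+r_j)·cross = 27·332.0000 = 8964.0000
Σcross = 238.0000 → A = |Σcross|/2 = 119.0000 mm²
Σ(r_i+r_j)·cross = 9520.0000 → first moment M = |Σ|/6 = 1586.6667
R_c = M/A = 1586.6667/119.0000 = 13.3333 mm
θ = 353° = 6.161012 rad
V = θ·R_c·A = 6.161012·13.3333·119.0000 = 9775.473 mm³

Volume = 9775.473 mm³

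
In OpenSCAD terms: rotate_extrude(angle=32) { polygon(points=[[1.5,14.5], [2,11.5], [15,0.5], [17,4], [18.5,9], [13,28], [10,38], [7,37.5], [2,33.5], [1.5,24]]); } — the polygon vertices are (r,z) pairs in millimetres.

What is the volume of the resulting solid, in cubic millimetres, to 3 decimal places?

Profile (r,z), 10 vertices: (1.5,14.5) (2,11.5) (15,0.5) (17,4) (18.5,9) (13,28) (10,38) (7,37.5) (2,33.5) (1.5,24)
edge 0: (1.5,14.5)→(2,11.5)  cross = 1.5·11.5 − 2·14.5 = -11.7500; (r_i+r_j)·cross = 3.5·-11.7500 = -41.1250
edge 1: (2,11.5)→(15,0.5)  cross = 2·0.5 − 15·11.5 = -171.5000; (r_i+r_j)·cross = 17·-171.5000 = -2915.5000
edge 2: (15,0.5)→(17,4)  cross = 15·4 − 17·0.5 = 51.5000; (r_i+r_j)·cross = 32·51.5000 = 1648.0000
edge 3: (17,4)→(18.5,9)  cross = 17·9 − 18.5·4 = 79.0000; (r_i+r_j)·cross = 35.5·79.0000 = 2804.5000
edge 4: (18.5,9)→(13,28)  cross = 18.5·28 − 13·9 = 401.0000; (r_i+r_j)·cross = 31.5·401.0000 = 12631.5000
edge 5: (13,28)→(10,38)  cross = 13·38 − 10·28 = 214.0000; (r_i+r_j)·cross = 23·214.0000 = 4922.0000
edge 6: (10,38)→(7,37.5)  cross = 10·37.5 − 7·38 = 109.0000; (r_i+r_j)·cross = 17·109.0000 = 1853.0000
edge 7: (7,37.5)→(2,33.5)  cross = 7·33.5 − 2·37.5 = 159.5000; (r_i+r_j)·cross = 9·159.5000 = 1435.5000
edge 8: (2,33.5)→(1.5,24)  cross = 2·24 − 1.5·33.5 = -2.2500; (r_i+r_j)·cross = 3.5·-2.2500 = -7.8750
edge 9: (1.5,24)→(1.5,14.5)  cross = 1.5·14.5 − 1.5·24 = -14.2500; (r_i+r_j)·cross = 3·-14.2500 = -42.7500
Σcross = 814.2500 → A = |Σcross|/2 = 407.1250 mm²
Σ(r_i+r_j)·cross = 22287.2500 → first moment M = |Σ|/6 = 3714.5417
R_c = M/A = 3714.5417/407.1250 = 9.1238 mm
θ = 32° = 0.558505 rad
V = θ·R_c·A = 0.558505·9.1238·407.1250 = 2074.591 mm³

Volume = 2074.591 mm³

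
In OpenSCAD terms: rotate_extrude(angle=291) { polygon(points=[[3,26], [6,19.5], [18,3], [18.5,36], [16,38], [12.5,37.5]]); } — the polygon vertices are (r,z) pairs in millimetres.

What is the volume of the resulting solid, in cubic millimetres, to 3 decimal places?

Profile (r,z), 6 vertices: (3,26) (6,19.5) (18,3) (18.5,36) (16,38) (12.5,37.5)
edge 0: (3,26)→(6,19.5)  cross = 3·19.5 − 6·26 = -97.5000; (r_i+r_j)·cross = 9·-97.5000 = -877.5000
edge 1: (6,19.5)→(18,3)  cross = 6·3 − 18·19.5 = -333.0000; (r_i+r_j)·cross = 24·-333.0000 = -7992.0000
edge 2: (18,3)→(18.5,36)  cross = 18·36 − 18.5·3 = 592.5000; (r_i+r_j)·cross = 36.5·592.5000 = 21626.2500
edge 3: (18.5,36)→(16,38)  cross = 18.5·38 − 16·36 = 127.0000; (r_i+r_j)·cross = 34.5·127.0000 = 4381.5000
edge 4: (16,38)→(12.5,37.5)  cross = 16·37.5 − 12.5·38 = 125.0000; (r_i+r_j)·cross = 28.5·125.0000 = 3562.5000
edge 5: (12.5,37.5)→(3,26)  cross = 12.5·26 − 3·37.5 = 212.5000; (r_i+r_j)·cross = 15.5·212.5000 = 3293.7500
Σcross = 626.5000 → A = |Σcross|/2 = 313.2500 mm²
Σ(r_i+r_j)·cross = 23994.5000 → first moment M = |Σ|/6 = 3999.0833
R_c = M/A = 3999.0833/313.2500 = 12.7664 mm
θ = 291° = 5.078908 rad
V = θ·R_c·A = 5.078908·12.7664·313.2500 = 20310.977 mm³

Volume = 20310.977 mm³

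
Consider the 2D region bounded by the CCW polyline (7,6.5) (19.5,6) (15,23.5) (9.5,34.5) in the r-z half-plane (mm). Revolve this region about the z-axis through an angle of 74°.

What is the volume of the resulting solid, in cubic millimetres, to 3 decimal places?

Profile (r,z), 4 vertices: (7,6.5) (19.5,6) (15,23.5) (9.5,34.5)
edge 0: (7,6.5)→(19.5,6)  cross = 7·6 − 19.5·6.5 = -84.7500; (r_i+r_j)·cross = 26.5·-84.7500 = -2245.8750
edge 1: (19.5,6)→(15,23.5)  cross = 19.5·23.5 − 15·6 = 368.2500; (r_i+r_j)·cross = 34.5·368.2500 = 12704.6250
edge 2: (15,23.5)→(9.5,34.5)  cross = 15·34.5 − 9.5·23.5 = 294.2500; (r_i+r_j)·cross = 24.5·294.2500 = 7209.1250
edge 3: (9.5,34.5)→(7,6.5)  cross = 9.5·6.5 − 7·34.5 = -179.7500; (r_i+r_j)·cross = 16.5·-179.7500 = -2965.8750
Σcross = 398.0000 → A = |Σcross|/2 = 199.0000 mm²
Σ(r_i+r_j)·cross = 14702.0000 → first moment M = |Σ|/6 = 2450.3333
R_c = M/A = 2450.3333/199.0000 = 12.3132 mm
θ = 74° = 1.291544 rad
V = θ·R_c·A = 1.291544·12.3132·199.0000 = 3164.712 mm³

Volume = 3164.712 mm³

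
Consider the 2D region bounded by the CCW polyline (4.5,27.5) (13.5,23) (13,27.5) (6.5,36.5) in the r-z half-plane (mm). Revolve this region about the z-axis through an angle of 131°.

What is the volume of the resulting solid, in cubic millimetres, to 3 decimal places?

Profile (r,z), 4 vertices: (4.5,27.5) (13.5,23) (13,27.5) (6.5,36.5)
edge 0: (4.5,27.5)→(13.5,23)  cross = 4.5·23 − 13.5·27.5 = -267.7500; (r_i+r_j)·cross = 18·-267.7500 = -4819.5000
edge 1: (13.5,23)→(13,27.5)  cross = 13.5·27.5 − 13·23 = 72.2500; (r_i+r_j)·cross = 26.5·72.2500 = 1914.6250
edge 2: (13,27.5)→(6.5,36.5)  cross = 13·36.5 − 6.5·27.5 = 295.7500; (r_i+r_j)·cross = 19.5·295.7500 = 5767.1250
edge 3: (6.5,36.5)→(4.5,27.5)  cross = 6.5·27.5 − 4.5·36.5 = 14.5000; (r_i+r_j)·cross = 11·14.5000 = 159.5000
Σcross = 114.7500 → A = |Σcross|/2 = 57.3750 mm²
Σ(r_i+r_j)·cross = 3021.7500 → first moment M = |Σ|/6 = 503.6250
R_c = M/A = 503.6250/57.3750 = 8.7778 mm
θ = 131° = 2.286381 rad
V = θ·R_c·A = 2.286381·8.7778·57.3750 = 1151.479 mm³

Volume = 1151.479 mm³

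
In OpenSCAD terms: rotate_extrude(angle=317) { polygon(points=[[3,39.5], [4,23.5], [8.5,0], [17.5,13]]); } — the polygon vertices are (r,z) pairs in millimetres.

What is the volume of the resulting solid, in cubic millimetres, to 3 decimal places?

Profile (r,z), 4 vertices: (3,39.5) (4,23.5) (8.5,0) (17.5,13)
edge 0: (3,39.5)→(4,23.5)  cross = 3·23.5 − 4·39.5 = -87.5000; (r_i+r_j)·cross = 7·-87.5000 = -612.5000
edge 1: (4,23.5)→(8.5,0)  cross = 4·0 − 8.5·23.5 = -199.7500; (r_i+r_j)·cross = 12.5·-199.7500 = -2496.8750
edge 2: (8.5,0)→(17.5,13)  cross = 8.5·13 − 17.5·0 = 110.5000; (r_i+r_j)·cross = 26·110.5000 = 2873.0000
edge 3: (17.5,13)→(3,39.5)  cross = 17.5·39.5 − 3·13 = 652.2500; (r_i+r_j)·cross = 20.5·652.2500 = 13371.1250
Σcross = 475.5000 → A = |Σcross|/2 = 237.7500 mm²
Σ(r_i+r_j)·cross = 13134.7500 → first moment M = |Σ|/6 = 2189.1250
R_c = M/A = 2189.1250/237.7500 = 9.2077 mm
θ = 317° = 5.532694 rad
V = θ·R_c·A = 5.532694·9.2077·237.7500 = 12111.758 mm³

Volume = 12111.758 mm³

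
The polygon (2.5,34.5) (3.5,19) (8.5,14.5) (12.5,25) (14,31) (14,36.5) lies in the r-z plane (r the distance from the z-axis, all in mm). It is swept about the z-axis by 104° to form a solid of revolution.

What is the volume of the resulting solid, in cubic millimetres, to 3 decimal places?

Profile (r,z), 6 vertices: (2.5,34.5) (3.5,19) (8.5,14.5) (12.5,25) (14,31) (14,36.5)
edge 0: (2.5,34.5)→(3.5,19)  cross = 2.5·19 − 3.5·34.5 = -73.2500; (r_i+r_j)·cross = 6·-73.2500 = -439.5000
edge 1: (3.5,19)→(8.5,14.5)  cross = 3.5·14.5 − 8.5·19 = -110.7500; (r_i+r_j)·cross = 12·-110.7500 = -1329.0000
edge 2: (8.5,14.5)→(12.5,25)  cross = 8.5·25 − 12.5·14.5 = 31.2500; (r_i+r_j)·cross = 21·31.2500 = 656.2500
edge 3: (12.5,25)→(14,31)  cross = 12.5·31 − 14·25 = 37.5000; (r_i+r_j)·cross = 26.5·37.5000 = 993.7500
edge 4: (14,31)→(14,36.5)  cross = 14·36.5 − 14·31 = 77.0000; (r_i+r_j)·cross = 28·77.0000 = 2156.0000
edge 5: (14,36.5)→(2.5,34.5)  cross = 14·34.5 − 2.5·36.5 = 391.7500; (r_i+r_j)·cross = 16.5·391.7500 = 6463.8750
Σcross = 353.5000 → A = |Σcross|/2 = 176.7500 mm²
Σ(r_i+r_j)·cross = 8501.3750 → first moment M = |Σ|/6 = 1416.8958
R_c = M/A = 1416.8958/176.7500 = 8.0164 mm
θ = 104° = 1.815142 rad
V = θ·R_c·A = 1.815142·8.0164·176.7500 = 2571.868 mm³

Volume = 2571.868 mm³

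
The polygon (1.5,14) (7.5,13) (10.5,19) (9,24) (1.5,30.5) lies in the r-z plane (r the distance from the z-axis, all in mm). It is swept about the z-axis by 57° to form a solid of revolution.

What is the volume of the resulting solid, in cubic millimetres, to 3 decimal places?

Volume = 555.119 mm³

Profile (r,z), 5 vertices: (1.5,14) (7.5,13) (10.5,19) (9,24) (1.5,30.5)
edge 0: (1.5,14)→(7.5,13)  cross = 1.5·13 − 7.5·14 = -85.5000; (r_i+r_j)·cross = 9·-85.5000 = -769.5000
edge 1: (7.5,13)→(10.5,19)  cross = 7.5·19 − 10.5·13 = 6.0000; (r_i+r_j)·cross = 18·6.0000 = 108.0000
edge 2: (10.5,19)→(9,24)  cross = 10.5·24 − 9·19 = 81.0000; (r_i+r_j)·cross = 19.5·81.0000 = 1579.5000
edge 3: (9,24)→(1.5,30.5)  cross = 9·30.5 − 1.5·24 = 238.5000; (r_i+r_j)·cross = 10.5·238.5000 = 2504.2500
edge 4: (1.5,30.5)→(1.5,14)  cross = 1.5·14 − 1.5·30.5 = -24.7500; (r_i+r_j)·cross = 3·-24.7500 = -74.2500
Σcross = 215.2500 → A = |Σcross|/2 = 107.6250 mm²
Σ(r_i+r_j)·cross = 3348.0000 → first moment M = |Σ|/6 = 558.0000
R_c = M/A = 558.0000/107.6250 = 5.1847 mm
θ = 57° = 0.994838 rad
V = θ·R_c·A = 0.994838·5.1847·107.6250 = 555.119 mm³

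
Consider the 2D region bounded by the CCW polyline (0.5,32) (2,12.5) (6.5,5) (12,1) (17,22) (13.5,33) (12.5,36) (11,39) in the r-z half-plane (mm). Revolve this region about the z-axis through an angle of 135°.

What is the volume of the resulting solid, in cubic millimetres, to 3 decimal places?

Profile (r,z), 8 vertices: (0.5,32) (2,12.5) (6.5,5) (12,1) (17,22) (13.5,33) (12.5,36) (11,39)
edge 0: (0.5,32)→(2,12.5)  cross = 0.5·12.5 − 2·32 = -57.7500; (r_i+r_j)·cross = 2.5·-57.7500 = -144.3750
edge 1: (2,12.5)→(6.5,5)  cross = 2·5 − 6.5·12.5 = -71.2500; (r_i+r_j)·cross = 8.5·-71.2500 = -605.6250
edge 2: (6.5,5)→(12,1)  cross = 6.5·1 − 12·5 = -53.5000; (r_i+r_j)·cross = 18.5·-53.5000 = -989.7500
edge 3: (12,1)→(17,22)  cross = 12·22 − 17·1 = 247.0000; (r_i+r_j)·cross = 29·247.0000 = 7163.0000
edge 4: (17,22)→(13.5,33)  cross = 17·33 − 13.5·22 = 264.0000; (r_i+r_j)·cross = 30.5·264.0000 = 8052.0000
edge 5: (13.5,33)→(12.5,36)  cross = 13.5·36 − 12.5·33 = 73.5000; (r_i+r_j)·cross = 26·73.5000 = 1911.0000
edge 6: (12.5,36)→(11,39)  cross = 12.5·39 − 11·36 = 91.5000; (r_i+r_j)·cross = 23.5·91.5000 = 2150.2500
edge 7: (11,39)→(0.5,32)  cross = 11·32 − 0.5·39 = 332.5000; (r_i+r_j)·cross = 11.5·332.5000 = 3823.7500
Σcross = 826.0000 → A = |Σcross|/2 = 413.0000 mm²
Σ(r_i+r_j)·cross = 21360.2500 → first moment M = |Σ|/6 = 3560.0417
R_c = M/A = 3560.0417/413.0000 = 8.6200 mm
θ = 135° = 2.356194 rad
V = θ·R_c·A = 2.356194·8.6200·413.0000 = 8388.151 mm³

Volume = 8388.151 mm³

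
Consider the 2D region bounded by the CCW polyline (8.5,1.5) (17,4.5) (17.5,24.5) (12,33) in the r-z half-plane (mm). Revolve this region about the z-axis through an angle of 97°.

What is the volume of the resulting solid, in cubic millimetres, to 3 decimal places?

Profile (r,z), 4 vertices: (8.5,1.5) (17,4.5) (17.5,24.5) (12,33)
edge 0: (8.5,1.5)→(17,4.5)  cross = 8.5·4.5 − 17·1.5 = 12.7500; (r_i+r_j)·cross = 25.5·12.7500 = 325.1250
edge 1: (17,4.5)→(17.5,24.5)  cross = 17·24.5 − 17.5·4.5 = 337.7500; (r_i+r_j)·cross = 34.5·337.7500 = 11652.3750
edge 2: (17.5,24.5)→(12,33)  cross = 17.5·33 − 12·24.5 = 283.5000; (r_i+r_j)·cross = 29.5·283.5000 = 8363.2500
edge 3: (12,33)→(8.5,1.5)  cross = 12·1.5 − 8.5·33 = -262.5000; (r_i+r_j)·cross = 20.5·-262.5000 = -5381.2500
Σcross = 371.5000 → A = |Σcross|/2 = 185.7500 mm²
Σ(r_i+r_j)·cross = 14959.5000 → first moment M = |Σ|/6 = 2493.2500
R_c = M/A = 2493.2500/185.7500 = 13.4226 mm
θ = 97° = 1.692969 rad
V = θ·R_c·A = 1.692969·13.4226·185.7500 = 4220.996 mm³

Volume = 4220.996 mm³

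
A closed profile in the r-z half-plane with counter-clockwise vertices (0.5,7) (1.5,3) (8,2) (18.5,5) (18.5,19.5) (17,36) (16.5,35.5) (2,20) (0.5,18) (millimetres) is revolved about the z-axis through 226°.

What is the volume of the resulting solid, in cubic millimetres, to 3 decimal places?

Volume = 17639.061 mm³

Profile (r,z), 9 vertices: (0.5,7) (1.5,3) (8,2) (18.5,5) (18.5,19.5) (17,36) (16.5,35.5) (2,20) (0.5,18)
edge 0: (0.5,7)→(1.5,3)  cross = 0.5·3 − 1.5·7 = -9.0000; (r_i+r_j)·cross = 2·-9.0000 = -18.0000
edge 1: (1.5,3)→(8,2)  cross = 1.5·2 − 8·3 = -21.0000; (r_i+r_j)·cross = 9.5·-21.0000 = -199.5000
edge 2: (8,2)→(18.5,5)  cross = 8·5 − 18.5·2 = 3.0000; (r_i+r_j)·cross = 26.5·3.0000 = 79.5000
edge 3: (18.5,5)→(18.5,19.5)  cross = 18.5·19.5 − 18.5·5 = 268.2500; (r_i+r_j)·cross = 37·268.2500 = 9925.2500
edge 4: (18.5,19.5)→(17,36)  cross = 18.5·36 − 17·19.5 = 334.5000; (r_i+r_j)·cross = 35.5·334.5000 = 11874.7500
edge 5: (17,36)→(16.5,35.5)  cross = 17·35.5 − 16.5·36 = 9.5000; (r_i+r_j)·cross = 33.5·9.5000 = 318.2500
edge 6: (16.5,35.5)→(2,20)  cross = 16.5·20 − 2·35.5 = 259.0000; (r_i+r_j)·cross = 18.5·259.0000 = 4791.5000
edge 7: (2,20)→(0.5,18)  cross = 2·18 − 0.5·20 = 26.0000; (r_i+r_j)·cross = 2.5·26.0000 = 65.0000
edge 8: (0.5,18)→(0.5,7)  cross = 0.5·7 − 0.5·18 = -5.5000; (r_i+r_j)·cross = 1·-5.5000 = -5.5000
Σcross = 864.7500 → A = |Σcross|/2 = 432.3750 mm²
Σ(r_i+r_j)·cross = 26831.2500 → first moment M = |Σ|/6 = 4471.8750
R_c = M/A = 4471.8750/432.3750 = 10.3426 mm
θ = 226° = 3.944444 rad
V = θ·R_c·A = 3.944444·10.3426·432.3750 = 17639.061 mm³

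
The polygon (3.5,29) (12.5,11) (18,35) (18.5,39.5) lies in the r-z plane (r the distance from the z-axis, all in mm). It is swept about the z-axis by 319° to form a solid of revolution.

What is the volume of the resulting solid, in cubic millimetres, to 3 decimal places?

Volume = 12248.721 mm³

Profile (r,z), 4 vertices: (3.5,29) (12.5,11) (18,35) (18.5,39.5)
edge 0: (3.5,29)→(12.5,11)  cross = 3.5·11 − 12.5·29 = -324.0000; (r_i+r_j)·cross = 16·-324.0000 = -5184.0000
edge 1: (12.5,11)→(18,35)  cross = 12.5·35 − 18·11 = 239.5000; (r_i+r_j)·cross = 30.5·239.5000 = 7304.7500
edge 2: (18,35)→(18.5,39.5)  cross = 18·39.5 − 18.5·35 = 63.5000; (r_i+r_j)·cross = 36.5·63.5000 = 2317.7500
edge 3: (18.5,39.5)→(3.5,29)  cross = 18.5·29 − 3.5·39.5 = 398.2500; (r_i+r_j)·cross = 22·398.2500 = 8761.5000
Σcross = 377.2500 → A = |Σcross|/2 = 188.6250 mm²
Σ(r_i+r_j)·cross = 13200.0000 → first moment M = |Σ|/6 = 2200.0000
R_c = M/A = 2200.0000/188.6250 = 11.6634 mm
θ = 319° = 5.567600 rad
V = θ·R_c·A = 5.567600·11.6634·188.6250 = 12248.721 mm³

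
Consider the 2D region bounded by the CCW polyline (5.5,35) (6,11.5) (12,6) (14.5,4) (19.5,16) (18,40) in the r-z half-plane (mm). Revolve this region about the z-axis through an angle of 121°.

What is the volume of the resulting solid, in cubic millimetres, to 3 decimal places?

Volume = 10124.157 mm³

Profile (r,z), 6 vertices: (5.5,35) (6,11.5) (12,6) (14.5,4) (19.5,16) (18,40)
edge 0: (5.5,35)→(6,11.5)  cross = 5.5·11.5 − 6·35 = -146.7500; (r_i+r_j)·cross = 11.5·-146.7500 = -1687.6250
edge 1: (6,11.5)→(12,6)  cross = 6·6 − 12·11.5 = -102.0000; (r_i+r_j)·cross = 18·-102.0000 = -1836.0000
edge 2: (12,6)→(14.5,4)  cross = 12·4 − 14.5·6 = -39.0000; (r_i+r_j)·cross = 26.5·-39.0000 = -1033.5000
edge 3: (14.5,4)→(19.5,16)  cross = 14.5·16 − 19.5·4 = 154.0000; (r_i+r_j)·cross = 34·154.0000 = 5236.0000
edge 4: (19.5,16)→(18,40)  cross = 19.5·40 − 18·16 = 492.0000; (r_i+r_j)·cross = 37.5·492.0000 = 18450.0000
edge 5: (18,40)→(5.5,35)  cross = 18·35 − 5.5·40 = 410.0000; (r_i+r_j)·cross = 23.5·410.0000 = 9635.0000
Σcross = 768.2500 → A = |Σcross|/2 = 384.1250 mm²
Σ(r_i+r_j)·cross = 28763.8750 → first moment M = |Σ|/6 = 4793.9792
R_c = M/A = 4793.9792/384.1250 = 12.4803 mm
θ = 121° = 2.111848 rad
V = θ·R_c·A = 2.111848·12.4803·384.1250 = 10124.157 mm³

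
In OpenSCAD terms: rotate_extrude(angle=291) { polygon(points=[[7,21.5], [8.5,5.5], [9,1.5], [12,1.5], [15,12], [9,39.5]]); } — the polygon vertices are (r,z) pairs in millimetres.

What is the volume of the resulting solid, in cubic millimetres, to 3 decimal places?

Volume = 8978.663 mm³

Profile (r,z), 6 vertices: (7,21.5) (8.5,5.5) (9,1.5) (12,1.5) (15,12) (9,39.5)
edge 0: (7,21.5)→(8.5,5.5)  cross = 7·5.5 − 8.5·21.5 = -144.2500; (r_i+r_j)·cross = 15.5·-144.2500 = -2235.8750
edge 1: (8.5,5.5)→(9,1.5)  cross = 8.5·1.5 − 9·5.5 = -36.7500; (r_i+r_j)·cross = 17.5·-36.7500 = -643.1250
edge 2: (9,1.5)→(12,1.5)  cross = 9·1.5 − 12·1.5 = -4.5000; (r_i+r_j)·cross = 21·-4.5000 = -94.5000
edge 3: (12,1.5)→(15,12)  cross = 12·12 − 15·1.5 = 121.5000; (r_i+r_j)·cross = 27·121.5000 = 3280.5000
edge 4: (15,12)→(9,39.5)  cross = 15·39.5 − 9·12 = 484.5000; (r_i+r_j)·cross = 24·484.5000 = 11628.0000
edge 5: (9,39.5)→(7,21.5)  cross = 9·21.5 − 7·39.5 = -83.0000; (r_i+r_j)·cross = 16·-83.0000 = -1328.0000
Σcross = 337.5000 → A = |Σcross|/2 = 168.7500 mm²
Σ(r_i+r_j)·cross = 10607.0000 → first moment M = |Σ|/6 = 1767.8333
R_c = M/A = 1767.8333/168.7500 = 10.4760 mm
θ = 291° = 5.078908 rad
V = θ·R_c·A = 5.078908·10.4760·168.7500 = 8978.663 mm³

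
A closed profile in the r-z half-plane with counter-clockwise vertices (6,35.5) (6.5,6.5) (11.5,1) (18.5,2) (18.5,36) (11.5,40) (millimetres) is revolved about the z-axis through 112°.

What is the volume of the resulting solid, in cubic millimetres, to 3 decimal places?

Volume = 10590.611 mm³

Profile (r,z), 6 vertices: (6,35.5) (6.5,6.5) (11.5,1) (18.5,2) (18.5,36) (11.5,40)
edge 0: (6,35.5)→(6.5,6.5)  cross = 6·6.5 − 6.5·35.5 = -191.7500; (r_i+r_j)·cross = 12.5·-191.7500 = -2396.8750
edge 1: (6.5,6.5)→(11.5,1)  cross = 6.5·1 − 11.5·6.5 = -68.2500; (r_i+r_j)·cross = 18·-68.2500 = -1228.5000
edge 2: (11.5,1)→(18.5,2)  cross = 11.5·2 − 18.5·1 = 4.5000; (r_i+r_j)·cross = 30·4.5000 = 135.0000
edge 3: (18.5,2)→(18.5,36)  cross = 18.5·36 − 18.5·2 = 629.0000; (r_i+r_j)·cross = 37·629.0000 = 23273.0000
edge 4: (18.5,36)→(11.5,40)  cross = 18.5·40 − 11.5·36 = 326.0000; (r_i+r_j)·cross = 30·326.0000 = 9780.0000
edge 5: (11.5,40)→(6,35.5)  cross = 11.5·35.5 − 6·40 = 168.2500; (r_i+r_j)·cross = 17.5·168.2500 = 2944.3750
Σcross = 867.7500 → A = |Σcross|/2 = 433.8750 mm²
Σ(r_i+r_j)·cross = 32507.0000 → first moment M = |Σ|/6 = 5417.8333
R_c = M/A = 5417.8333/433.8750 = 12.4871 mm
θ = 112° = 1.954769 rad
V = θ·R_c·A = 1.954769·12.4871·433.8750 = 10590.611 mm³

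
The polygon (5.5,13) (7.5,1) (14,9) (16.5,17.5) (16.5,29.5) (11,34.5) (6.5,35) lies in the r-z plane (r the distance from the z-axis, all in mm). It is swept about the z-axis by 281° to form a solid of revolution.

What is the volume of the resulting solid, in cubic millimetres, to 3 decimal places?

Volume = 14450.946 mm³

Profile (r,z), 7 vertices: (5.5,13) (7.5,1) (14,9) (16.5,17.5) (16.5,29.5) (11,34.5) (6.5,35)
edge 0: (5.5,13)→(7.5,1)  cross = 5.5·1 − 7.5·13 = -92.0000; (r_i+r_j)·cross = 13·-92.0000 = -1196.0000
edge 1: (7.5,1)→(14,9)  cross = 7.5·9 − 14·1 = 53.5000; (r_i+r_j)·cross = 21.5·53.5000 = 1150.2500
edge 2: (14,9)→(16.5,17.5)  cross = 14·17.5 − 16.5·9 = 96.5000; (r_i+r_j)·cross = 30.5·96.5000 = 2943.2500
edge 3: (16.5,17.5)→(16.5,29.5)  cross = 16.5·29.5 − 16.5·17.5 = 198.0000; (r_i+r_j)·cross = 33·198.0000 = 6534.0000
edge 4: (16.5,29.5)→(11,34.5)  cross = 16.5·34.5 − 11·29.5 = 244.7500; (r_i+r_j)·cross = 27.5·244.7500 = 6730.6250
edge 5: (11,34.5)→(6.5,35)  cross = 11·35 − 6.5·34.5 = 160.7500; (r_i+r_j)·cross = 17.5·160.7500 = 2813.1250
edge 6: (6.5,35)→(5.5,13)  cross = 6.5·13 − 5.5·35 = -108.0000; (r_i+r_j)·cross = 12·-108.0000 = -1296.0000
Σcross = 553.5000 → A = |Σcross|/2 = 276.7500 mm²
Σ(r_i+r_j)·cross = 17679.2500 → first moment M = |Σ|/6 = 2946.5417
R_c = M/A = 2946.5417/276.7500 = 10.6469 mm
θ = 281° = 4.904375 rad
V = θ·R_c·A = 4.904375·10.6469·276.7500 = 14450.946 mm³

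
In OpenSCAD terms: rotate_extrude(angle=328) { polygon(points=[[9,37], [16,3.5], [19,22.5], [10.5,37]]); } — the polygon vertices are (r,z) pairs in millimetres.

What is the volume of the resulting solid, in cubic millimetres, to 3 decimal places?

Profile (r,z), 4 vertices: (9,37) (16,3.5) (19,22.5) (10.5,37)
edge 0: (9,37)→(16,3.5)  cross = 9·3.5 − 16·37 = -560.5000; (r_i+r_j)·cross = 25·-560.5000 = -14012.5000
edge 1: (16,3.5)→(19,22.5)  cross = 16·22.5 − 19·3.5 = 293.5000; (r_i+r_j)·cross = 35·293.5000 = 10272.5000
edge 2: (19,22.5)→(10.5,37)  cross = 19·37 − 10.5·22.5 = 466.7500; (r_i+r_j)·cross = 29.5·466.7500 = 13769.1250
edge 3: (10.5,37)→(9,37)  cross = 10.5·37 − 9·37 = 55.5000; (r_i+r_j)·cross = 19.5·55.5000 = 1082.2500
Σcross = 255.2500 → A = |Σcross|/2 = 127.6250 mm²
Σ(r_i+r_j)·cross = 11111.3750 → first moment M = |Σ|/6 = 1851.8958
R_c = M/A = 1851.8958/127.6250 = 14.5104 mm
θ = 328° = 5.724680 rad
V = θ·R_c·A = 5.724680·14.5104·127.6250 = 10601.511 mm³

Volume = 10601.511 mm³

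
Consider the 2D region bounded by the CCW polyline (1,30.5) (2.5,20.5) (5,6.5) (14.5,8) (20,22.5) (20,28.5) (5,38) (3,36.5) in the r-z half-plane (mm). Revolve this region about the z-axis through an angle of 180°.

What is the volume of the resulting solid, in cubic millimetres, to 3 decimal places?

Profile (r,z), 8 vertices: (1,30.5) (2.5,20.5) (5,6.5) (14.5,8) (20,22.5) (20,28.5) (5,38) (3,36.5)
edge 0: (1,30.5)→(2.5,20.5)  cross = 1·20.5 − 2.5·30.5 = -55.7500; (r_i+r_j)·cross = 3.5·-55.7500 = -195.1250
edge 1: (2.5,20.5)→(5,6.5)  cross = 2.5·6.5 − 5·20.5 = -86.2500; (r_i+r_j)·cross = 7.5·-86.2500 = -646.8750
edge 2: (5,6.5)→(14.5,8)  cross = 5·8 − 14.5·6.5 = -54.2500; (r_i+r_j)·cross = 19.5·-54.2500 = -1057.8750
edge 3: (14.5,8)→(20,22.5)  cross = 14.5·22.5 − 20·8 = 166.2500; (r_i+r_j)·cross = 34.5·166.2500 = 5735.6250
edge 4: (20,22.5)→(20,28.5)  cross = 20·28.5 − 20·22.5 = 120.0000; (r_i+r_j)·cross = 40·120.0000 = 4800.0000
edge 5: (20,28.5)→(5,38)  cross = 20·38 − 5·28.5 = 617.5000; (r_i+r_j)·cross = 25·617.5000 = 15437.5000
edge 6: (5,38)→(3,36.5)  cross = 5·36.5 − 3·38 = 68.5000; (r_i+r_j)·cross = 8·68.5000 = 548.0000
edge 7: (3,36.5)→(1,30.5)  cross = 3·30.5 − 1·36.5 = 55.0000; (r_i+r_j)·cross = 4·55.0000 = 220.0000
Σcross = 831.0000 → A = |Σcross|/2 = 415.5000 mm²
Σ(r_i+r_j)·cross = 24841.2500 → first moment M = |Σ|/6 = 4140.2083
R_c = M/A = 4140.2083/415.5000 = 9.9644 mm
θ = 180° = 3.141593 rad
V = θ·R_c·A = 3.141593·9.9644·415.5000 = 13006.848 mm³

Volume = 13006.848 mm³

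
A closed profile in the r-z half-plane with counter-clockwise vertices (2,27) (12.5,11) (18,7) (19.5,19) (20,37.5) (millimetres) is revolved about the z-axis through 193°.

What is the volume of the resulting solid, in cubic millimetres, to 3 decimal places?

Profile (r,z), 5 vertices: (2,27) (12.5,11) (18,7) (19.5,19) (20,37.5)
edge 0: (2,27)→(12.5,11)  cross = 2·11 − 12.5·27 = -315.5000; (r_i+r_j)·cross = 14.5·-315.5000 = -4574.7500
edge 1: (12.5,11)→(18,7)  cross = 12.5·7 − 18·11 = -110.5000; (r_i+r_j)·cross = 30.5·-110.5000 = -3370.2500
edge 2: (18,7)→(19.5,19)  cross = 18·19 − 19.5·7 = 205.5000; (r_i+r_j)·cross = 37.5·205.5000 = 7706.2500
edge 3: (19.5,19)→(20,37.5)  cross = 19.5·37.5 − 20·19 = 351.2500; (r_i+r_j)·cross = 39.5·351.2500 = 13874.3750
edge 4: (20,37.5)→(2,27)  cross = 20·27 − 2·37.5 = 465.0000; (r_i+r_j)·cross = 22·465.0000 = 10230.0000
Σcross = 595.7500 → A = |Σcross|/2 = 297.8750 mm²
Σ(r_i+r_j)·cross = 23865.6250 → first moment M = |Σ|/6 = 3977.6042
R_c = M/A = 3977.6042/297.8750 = 13.3533 mm
θ = 193° = 3.368485 rad
V = θ·R_c·A = 3.368485·13.3533·297.8750 = 13398.502 mm³

Volume = 13398.502 mm³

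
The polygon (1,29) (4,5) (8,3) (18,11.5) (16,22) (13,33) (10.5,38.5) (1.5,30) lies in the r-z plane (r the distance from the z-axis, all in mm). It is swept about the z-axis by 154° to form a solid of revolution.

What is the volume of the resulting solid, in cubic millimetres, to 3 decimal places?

Volume = 9435.435 mm³

Profile (r,z), 8 vertices: (1,29) (4,5) (8,3) (18,11.5) (16,22) (13,33) (10.5,38.5) (1.5,30)
edge 0: (1,29)→(4,5)  cross = 1·5 − 4·29 = -111.0000; (r_i+r_j)·cross = 5·-111.0000 = -555.0000
edge 1: (4,5)→(8,3)  cross = 4·3 − 8·5 = -28.0000; (r_i+r_j)·cross = 12·-28.0000 = -336.0000
edge 2: (8,3)→(18,11.5)  cross = 8·11.5 − 18·3 = 38.0000; (r_i+r_j)·cross = 26·38.0000 = 988.0000
edge 3: (18,11.5)→(16,22)  cross = 18·22 − 16·11.5 = 212.0000; (r_i+r_j)·cross = 34·212.0000 = 7208.0000
edge 4: (16,22)→(13,33)  cross = 16·33 − 13·22 = 242.0000; (r_i+r_j)·cross = 29·242.0000 = 7018.0000
edge 5: (13,33)→(10.5,38.5)  cross = 13·38.5 − 10.5·33 = 154.0000; (r_i+r_j)·cross = 23.5·154.0000 = 3619.0000
edge 6: (10.5,38.5)→(1.5,30)  cross = 10.5·30 − 1.5·38.5 = 257.2500; (r_i+r_j)·cross = 12·257.2500 = 3087.0000
edge 7: (1.5,30)→(1,29)  cross = 1.5·29 − 1·30 = 13.5000; (r_i+r_j)·cross = 2.5·13.5000 = 33.7500
Σcross = 777.7500 → A = |Σcross|/2 = 388.8750 mm²
Σ(r_i+r_j)·cross = 21062.7500 → first moment M = |Σ|/6 = 3510.4583
R_c = M/A = 3510.4583/388.8750 = 9.0272 mm
θ = 154° = 2.687807 rad
V = θ·R_c·A = 2.687807·9.0272·388.8750 = 9435.435 mm³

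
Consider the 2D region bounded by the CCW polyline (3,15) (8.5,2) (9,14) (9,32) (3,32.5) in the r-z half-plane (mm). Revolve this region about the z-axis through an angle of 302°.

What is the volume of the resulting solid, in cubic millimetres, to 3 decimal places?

Profile (r,z), 5 vertices: (3,15) (8.5,2) (9,14) (9,32) (3,32.5)
edge 0: (3,15)→(8.5,2)  cross = 3·2 − 8.5·15 = -121.5000; (r_i+r_j)·cross = 11.5·-121.5000 = -1397.2500
edge 1: (8.5,2)→(9,14)  cross = 8.5·14 − 9·2 = 101.0000; (r_i+r_j)·cross = 17.5·101.0000 = 1767.5000
edge 2: (9,14)→(9,32)  cross = 9·32 − 9·14 = 162.0000; (r_i+r_j)·cross = 18·162.0000 = 2916.0000
edge 3: (9,32)→(3,32.5)  cross = 9·32.5 − 3·32 = 196.5000; (r_i+r_j)·cross = 12·196.5000 = 2358.0000
edge 4: (3,32.5)→(3,15)  cross = 3·15 − 3·32.5 = -52.5000; (r_i+r_j)·cross = 6·-52.5000 = -315.0000
Σcross = 285.5000 → A = |Σcross|/2 = 142.7500 mm²
Σ(r_i+r_j)·cross = 5329.2500 → first moment M = |Σ|/6 = 888.2083
R_c = M/A = 888.2083/142.7500 = 6.2221 mm
θ = 302° = 5.270894 rad
V = θ·R_c·A = 5.270894·6.2221·142.7500 = 4681.652 mm³

Volume = 4681.652 mm³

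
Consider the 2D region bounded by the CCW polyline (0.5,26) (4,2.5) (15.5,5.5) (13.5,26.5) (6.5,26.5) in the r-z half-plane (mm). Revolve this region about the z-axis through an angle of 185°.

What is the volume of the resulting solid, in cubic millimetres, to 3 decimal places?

Volume = 7410.097 mm³

Profile (r,z), 5 vertices: (0.5,26) (4,2.5) (15.5,5.5) (13.5,26.5) (6.5,26.5)
edge 0: (0.5,26)→(4,2.5)  cross = 0.5·2.5 − 4·26 = -102.7500; (r_i+r_j)·cross = 4.5·-102.7500 = -462.3750
edge 1: (4,2.5)→(15.5,5.5)  cross = 4·5.5 − 15.5·2.5 = -16.7500; (r_i+r_j)·cross = 19.5·-16.7500 = -326.6250
edge 2: (15.5,5.5)→(13.5,26.5)  cross = 15.5·26.5 − 13.5·5.5 = 336.5000; (r_i+r_j)·cross = 29·336.5000 = 9758.5000
edge 3: (13.5,26.5)→(6.5,26.5)  cross = 13.5·26.5 − 6.5·26.5 = 185.5000; (r_i+r_j)·cross = 20·185.5000 = 3710.0000
edge 4: (6.5,26.5)→(0.5,26)  cross = 6.5·26 − 0.5·26.5 = 155.7500; (r_i+r_j)·cross = 7·155.7500 = 1090.2500
Σcross = 558.2500 → A = |Σcross|/2 = 279.1250 mm²
Σ(r_i+r_j)·cross = 13769.7500 → first moment M = |Σ|/6 = 2294.9583
R_c = M/A = 2294.9583/279.1250 = 8.2220 mm
θ = 185° = 3.228859 rad
V = θ·R_c·A = 3.228859·8.2220·279.1250 = 7410.097 mm³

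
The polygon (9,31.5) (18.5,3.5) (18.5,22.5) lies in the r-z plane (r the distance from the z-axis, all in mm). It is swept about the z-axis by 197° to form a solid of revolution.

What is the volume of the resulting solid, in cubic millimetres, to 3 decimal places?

Volume = 4758.032 mm³

Profile (r,z), 3 vertices: (9,31.5) (18.5,3.5) (18.5,22.5)
edge 0: (9,31.5)→(18.5,3.5)  cross = 9·3.5 − 18.5·31.5 = -551.2500; (r_i+r_j)·cross = 27.5·-551.2500 = -15159.3750
edge 1: (18.5,3.5)→(18.5,22.5)  cross = 18.5·22.5 − 18.5·3.5 = 351.5000; (r_i+r_j)·cross = 37·351.5000 = 13005.5000
edge 2: (18.5,22.5)→(9,31.5)  cross = 18.5·31.5 − 9·22.5 = 380.2500; (r_i+r_j)·cross = 27.5·380.2500 = 10456.8750
Σcross = 180.5000 → A = |Σcross|/2 = 90.2500 mm²
Σ(r_i+r_j)·cross = 8303.0000 → first moment M = |Σ|/6 = 1383.8333
R_c = M/A = 1383.8333/90.2500 = 15.3333 mm
θ = 197° = 3.438299 rad
V = θ·R_c·A = 3.438299·15.3333·90.2500 = 4758.032 mm³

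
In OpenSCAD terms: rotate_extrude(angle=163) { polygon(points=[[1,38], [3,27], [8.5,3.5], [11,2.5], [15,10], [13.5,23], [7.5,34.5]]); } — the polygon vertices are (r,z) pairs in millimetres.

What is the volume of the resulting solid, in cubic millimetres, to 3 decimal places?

Volume = 6142.407 mm³

Profile (r,z), 7 vertices: (1,38) (3,27) (8.5,3.5) (11,2.5) (15,10) (13.5,23) (7.5,34.5)
edge 0: (1,38)→(3,27)  cross = 1·27 − 3·38 = -87.0000; (r_i+r_j)·cross = 4·-87.0000 = -348.0000
edge 1: (3,27)→(8.5,3.5)  cross = 3·3.5 − 8.5·27 = -219.0000; (r_i+r_j)·cross = 11.5·-219.0000 = -2518.5000
edge 2: (8.5,3.5)→(11,2.5)  cross = 8.5·2.5 − 11·3.5 = -17.2500; (r_i+r_j)·cross = 19.5·-17.2500 = -336.3750
edge 3: (11,2.5)→(15,10)  cross = 11·10 − 15·2.5 = 72.5000; (r_i+r_j)·cross = 26·72.5000 = 1885.0000
edge 4: (15,10)→(13.5,23)  cross = 15·23 − 13.5·10 = 210.0000; (r_i+r_j)·cross = 28.5·210.0000 = 5985.0000
edge 5: (13.5,23)→(7.5,34.5)  cross = 13.5·34.5 − 7.5·23 = 293.2500; (r_i+r_j)·cross = 21·293.2500 = 6158.2500
edge 6: (7.5,34.5)→(1,38)  cross = 7.5·38 − 1·34.5 = 250.5000; (r_i+r_j)·cross = 8.5·250.5000 = 2129.2500
Σcross = 503.0000 → A = |Σcross|/2 = 251.5000 mm²
Σ(r_i+r_j)·cross = 12954.6250 → first moment M = |Σ|/6 = 2159.1042
R_c = M/A = 2159.1042/251.5000 = 8.5849 mm
θ = 163° = 2.844887 rad
V = θ·R_c·A = 2.844887·8.5849·251.5000 = 6142.407 mm³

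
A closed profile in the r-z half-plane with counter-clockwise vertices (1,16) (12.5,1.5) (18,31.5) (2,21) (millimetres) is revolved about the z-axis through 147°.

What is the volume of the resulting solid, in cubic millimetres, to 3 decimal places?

Profile (r,z), 4 vertices: (1,16) (12.5,1.5) (18,31.5) (2,21)
edge 0: (1,16)→(12.5,1.5)  cross = 1·1.5 − 12.5·16 = -198.5000; (r_i+r_j)·cross = 13.5·-198.5000 = -2679.7500
edge 1: (12.5,1.5)→(18,31.5)  cross = 12.5·31.5 − 18·1.5 = 366.7500; (r_i+r_j)·cross = 30.5·366.7500 = 11185.8750
edge 2: (18,31.5)→(2,21)  cross = 18·21 − 2·31.5 = 315.0000; (r_i+r_j)·cross = 20·315.0000 = 6300.0000
edge 3: (2,21)→(1,16)  cross = 2·16 − 1·21 = 11.0000; (r_i+r_j)·cross = 3·11.0000 = 33.0000
Σcross = 494.2500 → A = |Σcross|/2 = 247.1250 mm²
Σ(r_i+r_j)·cross = 14839.1250 → first moment M = |Σ|/6 = 2473.1875
R_c = M/A = 2473.1875/247.1250 = 10.0078 mm
θ = 147° = 2.565634 rad
V = θ·R_c·A = 2.565634·10.0078·247.1250 = 6345.294 mm³

Volume = 6345.294 mm³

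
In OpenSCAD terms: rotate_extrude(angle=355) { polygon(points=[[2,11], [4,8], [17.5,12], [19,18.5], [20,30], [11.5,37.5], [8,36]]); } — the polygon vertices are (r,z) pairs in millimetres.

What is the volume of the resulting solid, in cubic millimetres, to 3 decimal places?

Profile (r,z), 7 vertices: (2,11) (4,8) (17.5,12) (19,18.5) (20,30) (11.5,37.5) (8,36)
edge 0: (2,11)→(4,8)  cross = 2·8 − 4·11 = -28.0000; (r_i+r_j)·cross = 6·-28.0000 = -168.0000
edge 1: (4,8)→(17.5,12)  cross = 4·12 − 17.5·8 = -92.0000; (r_i+r_j)·cross = 21.5·-92.0000 = -1978.0000
edge 2: (17.5,12)→(19,18.5)  cross = 17.5·18.5 − 19·12 = 95.7500; (r_i+r_j)·cross = 36.5·95.7500 = 3494.8750
edge 3: (19,18.5)→(20,30)  cross = 19·30 − 20·18.5 = 200.0000; (r_i+r_j)·cross = 39·200.0000 = 7800.0000
edge 4: (20,30)→(11.5,37.5)  cross = 20·37.5 − 11.5·30 = 405.0000; (r_i+r_j)·cross = 31.5·405.0000 = 12757.5000
edge 5: (11.5,37.5)→(8,36)  cross = 11.5·36 − 8·37.5 = 114.0000; (r_i+r_j)·cross = 19.5·114.0000 = 2223.0000
edge 6: (8,36)→(2,11)  cross = 8·11 − 2·36 = 16.0000; (r_i+r_j)·cross = 10·16.0000 = 160.0000
Σcross = 710.7500 → A = |Σcross|/2 = 355.3750 mm²
Σ(r_i+r_j)·cross = 24289.3750 → first moment M = |Σ|/6 = 4048.2292
R_c = M/A = 4048.2292/355.3750 = 11.3914 mm
θ = 355° = 6.195919 rad
V = θ·R_c·A = 6.195919·11.3914·355.3750 = 25082.499 mm³

Volume = 25082.499 mm³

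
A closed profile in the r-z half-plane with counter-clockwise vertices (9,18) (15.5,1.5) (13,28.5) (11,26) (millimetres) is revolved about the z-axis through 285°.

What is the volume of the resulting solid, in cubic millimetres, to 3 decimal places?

Profile (r,z), 4 vertices: (9,18) (15.5,1.5) (13,28.5) (11,26)
edge 0: (9,18)→(15.5,1.5)  cross = 9·1.5 − 15.5·18 = -265.5000; (r_i+r_j)·cross = 24.5·-265.5000 = -6504.7500
edge 1: (15.5,1.5)→(13,28.5)  cross = 15.5·28.5 − 13·1.5 = 422.2500; (r_i+r_j)·cross = 28.5·422.2500 = 12034.1250
edge 2: (13,28.5)→(11,26)  cross = 13·26 − 11·28.5 = 24.5000; (r_i+r_j)·cross = 24·24.5000 = 588.0000
edge 3: (11,26)→(9,18)  cross = 11·18 − 9·26 = -36.0000; (r_i+r_j)·cross = 20·-36.0000 = -720.0000
Σcross = 145.2500 → A = |Σcross|/2 = 72.6250 mm²
Σ(r_i+r_j)·cross = 5397.3750 → first moment M = |Σ|/6 = 899.5625
R_c = M/A = 899.5625/72.6250 = 12.3864 mm
θ = 285° = 4.974188 rad
V = θ·R_c·A = 4.974188·12.3864·72.6250 = 4474.593 mm³

Volume = 4474.593 mm³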